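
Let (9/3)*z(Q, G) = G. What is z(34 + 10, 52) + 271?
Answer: 865/3 ≈ 288.33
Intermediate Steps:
z(Q, G) = G/3
z(34 + 10, 52) + 271 = (⅓)*52 + 271 = 52/3 + 271 = 865/3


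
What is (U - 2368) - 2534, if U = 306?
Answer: -4596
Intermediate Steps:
(U - 2368) - 2534 = (306 - 2368) - 2534 = -2062 - 2534 = -4596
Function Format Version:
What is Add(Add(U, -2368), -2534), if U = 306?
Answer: -4596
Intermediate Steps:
Add(Add(U, -2368), -2534) = Add(Add(306, -2368), -2534) = Add(-2062, -2534) = -4596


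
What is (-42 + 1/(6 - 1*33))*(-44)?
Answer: 49940/27 ≈ 1849.6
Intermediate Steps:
(-42 + 1/(6 - 1*33))*(-44) = (-42 + 1/(6 - 33))*(-44) = (-42 + 1/(-27))*(-44) = (-42 - 1/27)*(-44) = -1135/27*(-44) = 49940/27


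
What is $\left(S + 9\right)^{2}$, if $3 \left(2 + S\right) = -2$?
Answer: $\frac{361}{9} \approx 40.111$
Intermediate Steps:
$S = - \frac{8}{3}$ ($S = -2 + \frac{1}{3} \left(-2\right) = -2 - \frac{2}{3} = - \frac{8}{3} \approx -2.6667$)
$\left(S + 9\right)^{2} = \left(- \frac{8}{3} + 9\right)^{2} = \left(\frac{19}{3}\right)^{2} = \frac{361}{9}$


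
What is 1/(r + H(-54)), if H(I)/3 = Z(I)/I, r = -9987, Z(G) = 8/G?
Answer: -243/2426839 ≈ -0.00010013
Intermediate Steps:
H(I) = 24/I² (H(I) = 3*((8/I)/I) = 3*(8/I²) = 24/I²)
1/(r + H(-54)) = 1/(-9987 + 24/(-54)²) = 1/(-9987 + 24*(1/2916)) = 1/(-9987 + 2/243) = 1/(-2426839/243) = -243/2426839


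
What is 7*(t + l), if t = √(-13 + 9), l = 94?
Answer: 658 + 14*I ≈ 658.0 + 14.0*I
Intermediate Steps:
t = 2*I (t = √(-4) = 2*I ≈ 2.0*I)
7*(t + l) = 7*(2*I + 94) = 7*(94 + 2*I) = 658 + 14*I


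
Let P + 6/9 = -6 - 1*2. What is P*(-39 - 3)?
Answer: 364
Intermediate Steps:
P = -26/3 (P = -⅔ + (-6 - 1*2) = -⅔ + (-6 - 2) = -⅔ - 8 = -26/3 ≈ -8.6667)
P*(-39 - 3) = -26*(-39 - 3)/3 = -26/3*(-42) = 364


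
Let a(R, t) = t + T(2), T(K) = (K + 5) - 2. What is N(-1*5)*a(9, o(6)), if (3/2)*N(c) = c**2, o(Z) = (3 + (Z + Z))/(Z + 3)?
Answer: 1000/9 ≈ 111.11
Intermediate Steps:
T(K) = 3 + K (T(K) = (5 + K) - 2 = 3 + K)
o(Z) = (3 + 2*Z)/(3 + Z)
a(R, t) = 5 + t (a(R, t) = t + (3 + 2) = t + 5 = 5 + t)
N(c) = 2*c**2/3
N(-1*5)*a(9, o(6)) = (2*(-1*5)**2/3)*(5 + (3 + 2*6)/(3 + 6)) = ((2/3)*(-5)**2)*(5 + (3 + 12)/9) = ((2/3)*25)*(5 + (1/9)*15) = 50*(5 + 5/3)/3 = (50/3)*(20/3) = 1000/9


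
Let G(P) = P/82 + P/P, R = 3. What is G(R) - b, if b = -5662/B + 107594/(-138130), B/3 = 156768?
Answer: 1216918648919/665871688080 ≈ 1.8276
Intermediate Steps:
B = 470304 (B = 3*156768 = 470304)
G(P) = 1 + P/82 (G(P) = P*(1/82) + 1 = P/82 + 1 = 1 + P/82)
b = -12845995159/16240772880 (b = -5662/470304 + 107594/(-138130) = -5662*1/470304 + 107594*(-1/138130) = -2831/235152 - 53797/69065 = -12845995159/16240772880 ≈ -0.79097)
G(R) - b = (1 + (1/82)*3) - 1*(-12845995159/16240772880) = (1 + 3/82) + 12845995159/16240772880 = 85/82 + 12845995159/16240772880 = 1216918648919/665871688080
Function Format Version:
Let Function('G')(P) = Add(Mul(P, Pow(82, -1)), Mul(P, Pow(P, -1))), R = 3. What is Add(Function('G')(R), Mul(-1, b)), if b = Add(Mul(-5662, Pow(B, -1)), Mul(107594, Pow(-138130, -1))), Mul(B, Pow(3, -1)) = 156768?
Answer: Rational(1216918648919, 665871688080) ≈ 1.8276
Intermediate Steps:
B = 470304 (B = Mul(3, 156768) = 470304)
Function('G')(P) = Add(1, Mul(Rational(1, 82), P)) (Function('G')(P) = Add(Mul(P, Rational(1, 82)), 1) = Add(Mul(Rational(1, 82), P), 1) = Add(1, Mul(Rational(1, 82), P)))
b = Rational(-12845995159, 16240772880) (b = Add(Mul(-5662, Pow(470304, -1)), Mul(107594, Pow(-138130, -1))) = Add(Mul(-5662, Rational(1, 470304)), Mul(107594, Rational(-1, 138130))) = Add(Rational(-2831, 235152), Rational(-53797, 69065)) = Rational(-12845995159, 16240772880) ≈ -0.79097)
Add(Function('G')(R), Mul(-1, b)) = Add(Add(1, Mul(Rational(1, 82), 3)), Mul(-1, Rational(-12845995159, 16240772880))) = Add(Add(1, Rational(3, 82)), Rational(12845995159, 16240772880)) = Add(Rational(85, 82), Rational(12845995159, 16240772880)) = Rational(1216918648919, 665871688080)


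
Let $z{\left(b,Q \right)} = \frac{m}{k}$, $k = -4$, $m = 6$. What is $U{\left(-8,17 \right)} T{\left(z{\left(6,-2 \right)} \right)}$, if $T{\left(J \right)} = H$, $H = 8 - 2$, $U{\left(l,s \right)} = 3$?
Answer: $18$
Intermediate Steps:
$z{\left(b,Q \right)} = - \frac{3}{2}$ ($z{\left(b,Q \right)} = \frac{6}{-4} = 6 \left(- \frac{1}{4}\right) = - \frac{3}{2}$)
$H = 6$
$T{\left(J \right)} = 6$
$U{\left(-8,17 \right)} T{\left(z{\left(6,-2 \right)} \right)} = 3 \cdot 6 = 18$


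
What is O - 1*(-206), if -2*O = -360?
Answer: 386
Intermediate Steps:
O = 180 (O = -½*(-360) = 180)
O - 1*(-206) = 180 - 1*(-206) = 180 + 206 = 386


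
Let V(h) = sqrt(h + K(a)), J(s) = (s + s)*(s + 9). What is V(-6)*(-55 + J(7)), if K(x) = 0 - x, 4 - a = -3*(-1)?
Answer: 169*I*sqrt(7) ≈ 447.13*I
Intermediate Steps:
a = 1 (a = 4 - (-3)*(-1) = 4 - 1*3 = 4 - 3 = 1)
K(x) = -x
J(s) = 2*s*(9 + s) (J(s) = (2*s)*(9 + s) = 2*s*(9 + s))
V(h) = sqrt(-1 + h) (V(h) = sqrt(h - 1*1) = sqrt(h - 1) = sqrt(-1 + h))
V(-6)*(-55 + J(7)) = sqrt(-1 - 6)*(-55 + 2*7*(9 + 7)) = sqrt(-7)*(-55 + 2*7*16) = (I*sqrt(7))*(-55 + 224) = (I*sqrt(7))*169 = 169*I*sqrt(7)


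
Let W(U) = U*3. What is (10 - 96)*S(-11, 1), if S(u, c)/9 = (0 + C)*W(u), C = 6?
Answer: 153252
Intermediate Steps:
W(U) = 3*U
S(u, c) = 162*u (S(u, c) = 9*((0 + 6)*(3*u)) = 9*(6*(3*u)) = 9*(18*u) = 162*u)
(10 - 96)*S(-11, 1) = (10 - 96)*(162*(-11)) = -86*(-1782) = 153252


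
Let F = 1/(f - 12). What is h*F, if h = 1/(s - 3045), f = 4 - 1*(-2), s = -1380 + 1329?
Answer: 1/18576 ≈ 5.3833e-5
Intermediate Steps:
s = -51
f = 6 (f = 4 + 2 = 6)
h = -1/3096 (h = 1/(-51 - 3045) = 1/(-3096) = -1/3096 ≈ -0.00032300)
F = -⅙ (F = 1/(6 - 12) = 1/(-6) = -⅙ ≈ -0.16667)
h*F = -1/3096*(-⅙) = 1/18576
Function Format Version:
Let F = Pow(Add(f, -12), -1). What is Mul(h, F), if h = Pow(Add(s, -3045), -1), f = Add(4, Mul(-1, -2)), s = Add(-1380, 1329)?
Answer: Rational(1, 18576) ≈ 5.3833e-5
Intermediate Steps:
s = -51
f = 6 (f = Add(4, 2) = 6)
h = Rational(-1, 3096) (h = Pow(Add(-51, -3045), -1) = Pow(-3096, -1) = Rational(-1, 3096) ≈ -0.00032300)
F = Rational(-1, 6) (F = Pow(Add(6, -12), -1) = Pow(-6, -1) = Rational(-1, 6) ≈ -0.16667)
Mul(h, F) = Mul(Rational(-1, 3096), Rational(-1, 6)) = Rational(1, 18576)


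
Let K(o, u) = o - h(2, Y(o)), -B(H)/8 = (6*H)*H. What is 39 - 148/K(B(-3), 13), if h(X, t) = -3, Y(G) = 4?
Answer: 16879/429 ≈ 39.345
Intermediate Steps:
B(H) = -48*H**2 (B(H) = -8*6*H*H = -48*H**2)
K(o, u) = 3 + o (K(o, u) = o - 1*(-3) = o + 3 = 3 + o)
39 - 148/K(B(-3), 13) = 39 - 148/(3 - 48*(-3)**2) = 39 - 148/(3 - 48*9) = 39 - 148/(3 - 432) = 39 - 148/(-429) = 39 - 148*(-1/429) = 39 + 148/429 = 16879/429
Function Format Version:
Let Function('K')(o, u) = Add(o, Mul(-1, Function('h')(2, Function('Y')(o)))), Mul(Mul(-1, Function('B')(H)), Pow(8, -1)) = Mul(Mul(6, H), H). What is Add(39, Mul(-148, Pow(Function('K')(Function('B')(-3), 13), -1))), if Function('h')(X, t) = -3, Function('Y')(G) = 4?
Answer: Rational(16879, 429) ≈ 39.345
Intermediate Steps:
Function('B')(H) = Mul(-48, Pow(H, 2)) (Function('B')(H) = Mul(-8, Mul(Mul(6, H), H)) = Mul(-8, Mul(6, Pow(H, 2))) = Mul(-48, Pow(H, 2)))
Function('K')(o, u) = Add(3, o) (Function('K')(o, u) = Add(o, Mul(-1, -3)) = Add(o, 3) = Add(3, o))
Add(39, Mul(-148, Pow(Function('K')(Function('B')(-3), 13), -1))) = Add(39, Mul(-148, Pow(Add(3, Mul(-48, Pow(-3, 2))), -1))) = Add(39, Mul(-148, Pow(Add(3, Mul(-48, 9)), -1))) = Add(39, Mul(-148, Pow(Add(3, -432), -1))) = Add(39, Mul(-148, Pow(-429, -1))) = Add(39, Mul(-148, Rational(-1, 429))) = Add(39, Rational(148, 429)) = Rational(16879, 429)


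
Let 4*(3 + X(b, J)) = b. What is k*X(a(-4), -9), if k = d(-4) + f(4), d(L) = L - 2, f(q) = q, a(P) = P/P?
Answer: 11/2 ≈ 5.5000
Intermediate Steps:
a(P) = 1
X(b, J) = -3 + b/4
d(L) = -2 + L
k = -2 (k = (-2 - 4) + 4 = -6 + 4 = -2)
k*X(a(-4), -9) = -2*(-3 + (¼)*1) = -2*(-3 + ¼) = -2*(-11/4) = 11/2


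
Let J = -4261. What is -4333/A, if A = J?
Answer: 4333/4261 ≈ 1.0169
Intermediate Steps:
A = -4261
-4333/A = -4333/(-4261) = -4333*(-1/4261) = 4333/4261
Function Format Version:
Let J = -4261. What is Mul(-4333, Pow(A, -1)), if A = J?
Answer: Rational(4333, 4261) ≈ 1.0169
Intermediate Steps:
A = -4261
Mul(-4333, Pow(A, -1)) = Mul(-4333, Pow(-4261, -1)) = Mul(-4333, Rational(-1, 4261)) = Rational(4333, 4261)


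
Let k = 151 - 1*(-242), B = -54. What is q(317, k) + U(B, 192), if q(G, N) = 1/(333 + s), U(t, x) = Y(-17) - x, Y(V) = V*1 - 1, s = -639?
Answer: -64261/306 ≈ -210.00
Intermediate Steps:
k = 393 (k = 151 + 242 = 393)
Y(V) = -1 + V (Y(V) = V - 1 = -1 + V)
U(t, x) = -18 - x (U(t, x) = (-1 - 17) - x = -18 - x)
q(G, N) = -1/306 (q(G, N) = 1/(333 - 639) = 1/(-306) = -1/306)
q(317, k) + U(B, 192) = -1/306 + (-18 - 1*192) = -1/306 + (-18 - 192) = -1/306 - 210 = -64261/306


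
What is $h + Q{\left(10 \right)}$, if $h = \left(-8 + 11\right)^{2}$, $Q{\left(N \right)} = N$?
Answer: $19$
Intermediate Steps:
$h = 9$ ($h = 3^{2} = 9$)
$h + Q{\left(10 \right)} = 9 + 10 = 19$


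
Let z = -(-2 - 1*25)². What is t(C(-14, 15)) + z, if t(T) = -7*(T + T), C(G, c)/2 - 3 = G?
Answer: -421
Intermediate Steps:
C(G, c) = 6 + 2*G
z = -729 (z = -(-2 - 25)² = -1*(-27)² = -1*729 = -729)
t(T) = -14*T
t(C(-14, 15)) + z = -14*(6 + 2*(-14)) - 729 = -14*(6 - 28) - 729 = -14*(-22) - 729 = 308 - 729 = -421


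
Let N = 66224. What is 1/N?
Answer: 1/66224 ≈ 1.5100e-5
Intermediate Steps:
1/N = 1/66224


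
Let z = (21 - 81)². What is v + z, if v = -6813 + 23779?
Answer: 20566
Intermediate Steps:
z = 3600 (z = (-60)² = 3600)
v = 16966
v + z = 16966 + 3600 = 20566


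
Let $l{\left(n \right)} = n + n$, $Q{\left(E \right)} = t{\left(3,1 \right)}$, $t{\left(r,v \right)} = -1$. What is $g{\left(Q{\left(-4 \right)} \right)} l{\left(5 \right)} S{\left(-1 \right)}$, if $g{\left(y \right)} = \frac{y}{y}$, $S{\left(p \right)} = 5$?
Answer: $50$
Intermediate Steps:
$Q{\left(E \right)} = -1$
$g{\left(y \right)} = 1$
$l{\left(n \right)} = 2 n$
$g{\left(Q{\left(-4 \right)} \right)} l{\left(5 \right)} S{\left(-1 \right)} = 1 \cdot 2 \cdot 5 \cdot 5 = 1 \cdot 10 \cdot 5 = 10 \cdot 5 = 50$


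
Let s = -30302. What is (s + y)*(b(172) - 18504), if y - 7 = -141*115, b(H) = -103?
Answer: 865411570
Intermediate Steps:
y = -16208 (y = 7 - 141*115 = 7 - 16215 = -16208)
(s + y)*(b(172) - 18504) = (-30302 - 16208)*(-103 - 18504) = -46510*(-18607) = 865411570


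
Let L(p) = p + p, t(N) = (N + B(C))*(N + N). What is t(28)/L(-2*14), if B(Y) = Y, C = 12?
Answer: -40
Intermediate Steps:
t(N) = 2*N*(12 + N) (t(N) = (N + 12)*(N + N) = (12 + N)*(2*N) = 2*N*(12 + N))
L(p) = 2*p
t(28)/L(-2*14) = (2*28*(12 + 28))/((2*(-2*14))) = (2*28*40)/((2*(-28))) = 2240/(-56) = 2240*(-1/56) = -40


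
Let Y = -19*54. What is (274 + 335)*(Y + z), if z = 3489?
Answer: 1499967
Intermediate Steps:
Y = -1026
(274 + 335)*(Y + z) = (274 + 335)*(-1026 + 3489) = 609*2463 = 1499967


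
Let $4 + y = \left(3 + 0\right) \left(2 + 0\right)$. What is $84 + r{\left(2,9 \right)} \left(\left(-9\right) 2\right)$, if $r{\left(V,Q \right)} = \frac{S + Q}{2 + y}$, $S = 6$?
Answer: $\frac{33}{2} \approx 16.5$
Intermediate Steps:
$y = 2$ ($y = -4 + \left(3 + 0\right) \left(2 + 0\right) = -4 + 3 \cdot 2 = -4 + 6 = 2$)
$r{\left(V,Q \right)} = \frac{3}{2} + \frac{Q}{4}$ ($r{\left(V,Q \right)} = \frac{6 + Q}{2 + 2} = \frac{6 + Q}{4} = \left(6 + Q\right) \frac{1}{4} = \frac{3}{2} + \frac{Q}{4}$)
$84 + r{\left(2,9 \right)} \left(\left(-9\right) 2\right) = 84 + \left(\frac{3}{2} + \frac{1}{4} \cdot 9\right) \left(\left(-9\right) 2\right) = 84 + \left(\frac{3}{2} + \frac{9}{4}\right) \left(-18\right) = 84 + \frac{15}{4} \left(-18\right) = 84 - \frac{135}{2} = \frac{33}{2}$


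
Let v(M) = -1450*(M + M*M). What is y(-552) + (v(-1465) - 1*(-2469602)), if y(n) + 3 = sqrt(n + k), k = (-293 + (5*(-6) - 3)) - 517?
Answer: -3107432401 + 3*I*sqrt(155) ≈ -3.1074e+9 + 37.35*I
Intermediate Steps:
k = -843 (k = (-293 + (-30 - 3)) - 517 = (-293 - 33) - 517 = -326 - 517 = -843)
v(M) = -1450*M - 1450*M**2 (v(M) = -1450*(M + M**2) = -1450*M - 1450*M**2)
y(n) = -3 + sqrt(-843 + n) (y(n) = -3 + sqrt(n - 843) = -3 + sqrt(-843 + n))
y(-552) + (v(-1465) - 1*(-2469602)) = (-3 + sqrt(-843 - 552)) + (-1450*(-1465)*(1 - 1465) - 1*(-2469602)) = (-3 + sqrt(-1395)) + (-1450*(-1465)*(-1464) + 2469602) = (-3 + 3*I*sqrt(155)) + (-3109902000 + 2469602) = (-3 + 3*I*sqrt(155)) - 3107432398 = -3107432401 + 3*I*sqrt(155)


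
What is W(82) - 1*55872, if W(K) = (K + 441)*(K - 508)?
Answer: -278670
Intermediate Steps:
W(K) = (-508 + K)*(441 + K) (W(K) = (441 + K)*(-508 + K) = (-508 + K)*(441 + K))
W(82) - 1*55872 = (-224028 + 82² - 67*82) - 1*55872 = (-224028 + 6724 - 5494) - 55872 = -222798 - 55872 = -278670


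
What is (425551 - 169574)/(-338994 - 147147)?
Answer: -255977/486141 ≈ -0.52655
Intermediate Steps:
(425551 - 169574)/(-338994 - 147147) = 255977/(-486141) = 255977*(-1/486141) = -255977/486141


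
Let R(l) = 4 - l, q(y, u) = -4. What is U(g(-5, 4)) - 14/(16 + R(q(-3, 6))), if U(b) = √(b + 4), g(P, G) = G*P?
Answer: -7/12 + 4*I ≈ -0.58333 + 4.0*I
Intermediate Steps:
U(b) = √(4 + b)
U(g(-5, 4)) - 14/(16 + R(q(-3, 6))) = √(4 + 4*(-5)) - 14/(16 + (4 - 1*(-4))) = √(4 - 20) - 14/(16 + (4 + 4)) = √(-16) - 14/(16 + 8) = 4*I - 14/24 = 4*I + (1/24)*(-14) = 4*I - 7/12 = -7/12 + 4*I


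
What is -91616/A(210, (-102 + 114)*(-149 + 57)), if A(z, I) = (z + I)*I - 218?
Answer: -45808/493379 ≈ -0.092845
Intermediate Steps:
A(z, I) = -218 + I*(I + z) (A(z, I) = (I + z)*I - 218 = I*(I + z) - 218 = -218 + I*(I + z))
-91616/A(210, (-102 + 114)*(-149 + 57)) = -91616/(-218 + ((-102 + 114)*(-149 + 57))**2 + ((-102 + 114)*(-149 + 57))*210) = -91616/(-218 + (12*(-92))**2 + (12*(-92))*210) = -91616/(-218 + (-1104)**2 - 1104*210) = -91616/(-218 + 1218816 - 231840) = -91616/986758 = -91616*1/986758 = -45808/493379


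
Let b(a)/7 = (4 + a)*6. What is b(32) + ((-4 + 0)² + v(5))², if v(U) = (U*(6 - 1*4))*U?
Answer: 5868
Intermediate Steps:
b(a) = 168 + 42*a (b(a) = 7*((4 + a)*6) = 7*(24 + 6*a) = 168 + 42*a)
v(U) = 2*U² (v(U) = (U*(6 - 4))*U = (U*2)*U = (2*U)*U = 2*U²)
b(32) + ((-4 + 0)² + v(5))² = (168 + 42*32) + ((-4 + 0)² + 2*5²)² = (168 + 1344) + ((-4)² + 2*25)² = 1512 + (16 + 50)² = 1512 + 66² = 1512 + 4356 = 5868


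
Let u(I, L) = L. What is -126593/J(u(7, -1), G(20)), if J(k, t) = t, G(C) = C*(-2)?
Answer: 126593/40 ≈ 3164.8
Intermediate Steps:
G(C) = -2*C
-126593/J(u(7, -1), G(20)) = -126593/((-2*20)) = -126593/(-40) = -126593*(-1/40) = 126593/40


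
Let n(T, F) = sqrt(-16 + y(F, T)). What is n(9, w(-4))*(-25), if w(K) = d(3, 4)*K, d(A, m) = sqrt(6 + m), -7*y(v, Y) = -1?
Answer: -25*I*sqrt(777)/7 ≈ -99.553*I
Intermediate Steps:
y(v, Y) = 1/7 (y(v, Y) = -1/7*(-1) = 1/7)
w(K) = K*sqrt(10) (w(K) = sqrt(6 + 4)*K = sqrt(10)*K = K*sqrt(10))
n(T, F) = I*sqrt(777)/7 (n(T, F) = sqrt(-16 + 1/7) = sqrt(-111/7) = I*sqrt(777)/7)
n(9, w(-4))*(-25) = (I*sqrt(777)/7)*(-25) = -25*I*sqrt(777)/7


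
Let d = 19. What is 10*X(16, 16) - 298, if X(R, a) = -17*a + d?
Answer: -2828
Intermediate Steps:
X(R, a) = 19 - 17*a (X(R, a) = -17*a + 19 = 19 - 17*a)
10*X(16, 16) - 298 = 10*(19 - 17*16) - 298 = 10*(19 - 272) - 298 = 10*(-253) - 298 = -2530 - 298 = -2828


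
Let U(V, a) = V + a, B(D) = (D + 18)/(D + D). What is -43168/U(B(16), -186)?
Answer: 690688/2959 ≈ 233.42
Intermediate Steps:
B(D) = (18 + D)/(2*D) (B(D) = (18 + D)/((2*D)) = (18 + D)*(1/(2*D)) = (18 + D)/(2*D))
-43168/U(B(16), -186) = -43168/((½)*(18 + 16)/16 - 186) = -43168/((½)*(1/16)*34 - 186) = -43168/(17/16 - 186) = -43168/(-2959/16) = -43168*(-16/2959) = 690688/2959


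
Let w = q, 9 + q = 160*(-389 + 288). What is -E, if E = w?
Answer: 16169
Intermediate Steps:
q = -16169 (q = -9 + 160*(-389 + 288) = -9 + 160*(-101) = -9 - 16160 = -16169)
w = -16169
E = -16169
-E = -1*(-16169) = 16169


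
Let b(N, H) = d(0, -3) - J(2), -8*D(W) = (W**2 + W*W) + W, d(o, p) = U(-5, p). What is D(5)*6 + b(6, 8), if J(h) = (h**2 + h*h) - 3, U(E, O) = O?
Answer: -197/4 ≈ -49.250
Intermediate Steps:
d(o, p) = p
J(h) = -3 + 2*h**2 (J(h) = (h**2 + h**2) - 3 = 2*h**2 - 3 = -3 + 2*h**2)
D(W) = -W**2/4 - W/8 (D(W) = -((W**2 + W*W) + W)/8 = -((W**2 + W**2) + W)/8 = -(2*W**2 + W)/8 = -(W + 2*W**2)/8 = -W**2/4 - W/8)
b(N, H) = -8 (b(N, H) = -3 - (-3 + 2*2**2) = -3 - (-3 + 2*4) = -3 - (-3 + 8) = -3 - 1*5 = -3 - 5 = -8)
D(5)*6 + b(6, 8) = -1/8*5*(1 + 2*5)*6 - 8 = -1/8*5*(1 + 10)*6 - 8 = -1/8*5*11*6 - 8 = -55/8*6 - 8 = -165/4 - 8 = -197/4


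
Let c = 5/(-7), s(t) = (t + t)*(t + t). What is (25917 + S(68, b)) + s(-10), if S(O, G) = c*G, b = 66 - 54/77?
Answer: 14159723/539 ≈ 26270.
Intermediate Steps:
s(t) = 4*t**2 (s(t) = (2*t)*(2*t) = 4*t**2)
b = 5028/77 (b = 66 - 54*1/77 = 66 - 54/77 = 5028/77 ≈ 65.299)
c = -5/7 (c = 5*(-1/7) = -5/7 ≈ -0.71429)
S(O, G) = -5*G/7
(25917 + S(68, b)) + s(-10) = (25917 - 5/7*5028/77) + 4*(-10)**2 = (25917 - 25140/539) + 4*100 = 13944123/539 + 400 = 14159723/539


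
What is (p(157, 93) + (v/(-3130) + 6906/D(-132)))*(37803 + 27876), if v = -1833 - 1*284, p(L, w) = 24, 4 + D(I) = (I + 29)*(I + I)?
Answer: 17417539916643/10637305 ≈ 1.6374e+6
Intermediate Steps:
D(I) = -4 + 2*I*(29 + I) (D(I) = -4 + (I + 29)*(I + I) = -4 + (29 + I)*(2*I) = -4 + 2*I*(29 + I))
v = -2117 (v = -1833 - 284 = -2117)
(p(157, 93) + (v/(-3130) + 6906/D(-132)))*(37803 + 27876) = (24 + (-2117/(-3130) + 6906/(-4 + 2*(-132)**2 + 58*(-132))))*(37803 + 27876) = (24 + (-2117*(-1/3130) + 6906/(-4 + 2*17424 - 7656)))*65679 = (24 + (2117/3130 + 6906/(-4 + 34848 - 7656)))*65679 = (24 + (2117/3130 + 6906/27188))*65679 = (24 + (2117/3130 + 6906*(1/27188)))*65679 = (24 + (2117/3130 + 3453/13594))*65679 = (24 + 9896597/10637305)*65679 = (265191917/10637305)*65679 = 17417539916643/10637305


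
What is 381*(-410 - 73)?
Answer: -184023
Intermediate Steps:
381*(-410 - 73) = 381*(-483) = -184023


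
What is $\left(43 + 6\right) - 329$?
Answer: $-280$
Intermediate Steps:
$\left(43 + 6\right) - 329 = 49 - 329 = -280$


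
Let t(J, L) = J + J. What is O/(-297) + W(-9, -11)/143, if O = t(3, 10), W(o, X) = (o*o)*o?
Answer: -6587/1287 ≈ -5.1181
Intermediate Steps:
t(J, L) = 2*J
W(o, X) = o³ (W(o, X) = o²*o = o³)
O = 6 (O = 2*3 = 6)
O/(-297) + W(-9, -11)/143 = 6/(-297) + (-9)³/143 = 6*(-1/297) - 729*1/143 = -2/99 - 729/143 = -6587/1287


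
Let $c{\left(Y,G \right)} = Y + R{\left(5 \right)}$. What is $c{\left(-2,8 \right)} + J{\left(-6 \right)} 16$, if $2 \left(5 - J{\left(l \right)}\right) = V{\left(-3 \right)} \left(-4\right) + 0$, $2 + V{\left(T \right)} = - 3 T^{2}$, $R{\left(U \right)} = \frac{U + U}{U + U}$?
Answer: $-849$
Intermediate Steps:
$R{\left(U \right)} = 1$ ($R{\left(U \right)} = \frac{2 U}{2 U} = 2 U \frac{1}{2 U} = 1$)
$V{\left(T \right)} = -2 - 3 T^{2}$
$J{\left(l \right)} = -53$ ($J{\left(l \right)} = 5 - \frac{\left(-2 - 3 \left(-3\right)^{2}\right) \left(-4\right) + 0}{2} = 5 - \frac{\left(-2 - 27\right) \left(-4\right) + 0}{2} = 5 - \frac{\left(-29\right) \left(-4\right) + 0}{2} = 5 - \frac{116 + 0}{2} = 5 - 58 = -53$)
$c{\left(Y,G \right)} = 1 + Y$ ($c{\left(Y,G \right)} = Y + 1 = 1 + Y$)
$c{\left(-2,8 \right)} + J{\left(-6 \right)} 16 = \left(1 - 2\right) - 848 = -1 - 848 = -849$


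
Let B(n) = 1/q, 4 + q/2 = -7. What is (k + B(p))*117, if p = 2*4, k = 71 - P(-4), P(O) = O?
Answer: 192933/22 ≈ 8769.7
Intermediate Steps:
k = 75 (k = 71 - 1*(-4) = 71 + 4 = 75)
q = -22 (q = -8 + 2*(-7) = -8 - 14 = -22)
p = 8
B(n) = -1/22 (B(n) = 1/(-22) = -1/22)
(k + B(p))*117 = (75 - 1/22)*117 = (1649/22)*117 = 192933/22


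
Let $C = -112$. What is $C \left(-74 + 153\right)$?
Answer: $-8848$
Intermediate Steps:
$C \left(-74 + 153\right) = - 112 \left(-74 + 153\right) = \left(-112\right) 79 = -8848$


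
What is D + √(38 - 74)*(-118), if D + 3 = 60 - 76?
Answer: -19 - 708*I ≈ -19.0 - 708.0*I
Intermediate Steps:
D = -19 (D = -3 + (60 - 76) = -3 - 16 = -19)
D + √(38 - 74)*(-118) = -19 + √(38 - 74)*(-118) = -19 + √(-36)*(-118) = -19 + (6*I)*(-118) = -19 - 708*I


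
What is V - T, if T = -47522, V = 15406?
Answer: 62928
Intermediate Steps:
V - T = 15406 - 1*(-47522) = 15406 + 47522 = 62928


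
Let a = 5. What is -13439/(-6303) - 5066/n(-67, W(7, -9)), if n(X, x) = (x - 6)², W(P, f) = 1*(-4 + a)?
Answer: -31595023/157575 ≈ -200.51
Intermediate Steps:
W(P, f) = 1 (W(P, f) = 1*(-4 + 5) = 1*1 = 1)
n(X, x) = (-6 + x)²
-13439/(-6303) - 5066/n(-67, W(7, -9)) = -13439/(-6303) - 5066/(-6 + 1)² = -13439*(-1/6303) - 5066/((-5)²) = 13439/6303 - 5066/25 = -31595023/157575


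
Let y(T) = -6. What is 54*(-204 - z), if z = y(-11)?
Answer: -10692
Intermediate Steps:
z = -6
54*(-204 - z) = 54*(-204 - 1*(-6)) = 54*(-204 + 6) = 54*(-198) = -10692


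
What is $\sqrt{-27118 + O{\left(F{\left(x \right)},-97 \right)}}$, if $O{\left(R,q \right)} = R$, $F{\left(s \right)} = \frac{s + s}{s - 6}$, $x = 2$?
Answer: $i \sqrt{27119} \approx 164.68 i$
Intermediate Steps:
$F{\left(s \right)} = \frac{2 s}{-6 + s}$
$\sqrt{-27118 + O{\left(F{\left(x \right)},-97 \right)}} = \sqrt{-27118 + 2 \cdot 2 \frac{1}{-6 + 2}} = \sqrt{-27118 + 2 \cdot 2 \frac{1}{-4}} = \sqrt{-27118 + 2 \cdot 2 \left(- \frac{1}{4}\right)} = \sqrt{-27118 - 1} = \sqrt{-27119} = i \sqrt{27119}$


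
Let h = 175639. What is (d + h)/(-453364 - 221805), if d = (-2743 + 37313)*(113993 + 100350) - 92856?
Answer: -7409920293/675169 ≈ -10975.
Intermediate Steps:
d = 7409744654 (d = 34570*214343 - 92856 = 7409837510 - 92856 = 7409744654)
(d + h)/(-453364 - 221805) = (7409744654 + 175639)/(-453364 - 221805) = 7409920293/(-675169) = 7409920293*(-1/675169) = -7409920293/675169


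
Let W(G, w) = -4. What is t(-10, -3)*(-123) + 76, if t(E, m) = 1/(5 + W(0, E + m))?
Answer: -47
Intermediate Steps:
t(E, m) = 1 (t(E, m) = 1/(5 - 4) = 1/1 = 1)
t(-10, -3)*(-123) + 76 = 1*(-123) + 76 = -123 + 76 = -47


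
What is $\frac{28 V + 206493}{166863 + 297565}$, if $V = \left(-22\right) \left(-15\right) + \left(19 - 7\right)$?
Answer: $\frac{216069}{464428} \approx 0.46524$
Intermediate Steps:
$V = 342$ ($V = 330 + 12 = 342$)
$\frac{28 V + 206493}{166863 + 297565} = \frac{28 \cdot 342 + 206493}{166863 + 297565} = \frac{9576 + 206493}{464428} = 216069 \cdot \frac{1}{464428} = \frac{216069}{464428}$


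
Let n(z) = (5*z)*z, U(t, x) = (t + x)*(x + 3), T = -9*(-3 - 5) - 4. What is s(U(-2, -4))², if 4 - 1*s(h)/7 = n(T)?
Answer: 26183123344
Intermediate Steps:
T = 68 (T = -9*(-8) - 4 = -3*(-24) - 4 = 72 - 4 = 68)
U(t, x) = (3 + x)*(t + x) (U(t, x) = (t + x)*(3 + x) = (3 + x)*(t + x))
n(z) = 5*z²
s(h) = -161812 (s(h) = 28 - 35*68² = 28 - 35*4624 = 28 - 7*23120 = 28 - 161840 = -161812)
s(U(-2, -4))² = (-161812)² = 26183123344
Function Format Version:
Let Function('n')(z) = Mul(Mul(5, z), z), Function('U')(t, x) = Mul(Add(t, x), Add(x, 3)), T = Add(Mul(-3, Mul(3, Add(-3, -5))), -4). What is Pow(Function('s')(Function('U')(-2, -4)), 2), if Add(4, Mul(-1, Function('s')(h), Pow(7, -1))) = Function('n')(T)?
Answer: 26183123344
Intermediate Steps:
T = 68 (T = Add(Mul(-3, Mul(3, -8)), -4) = Add(Mul(-3, -24), -4) = Add(72, -4) = 68)
Function('U')(t, x) = Mul(Add(3, x), Add(t, x)) (Function('U')(t, x) = Mul(Add(t, x), Add(3, x)) = Mul(Add(3, x), Add(t, x)))
Function('n')(z) = Mul(5, Pow(z, 2))
Function('s')(h) = -161812 (Function('s')(h) = Add(28, Mul(-7, Mul(5, Pow(68, 2)))) = Add(28, Mul(-7, Mul(5, 4624))) = Add(28, Mul(-7, 23120)) = Add(28, -161840) = -161812)
Pow(Function('s')(Function('U')(-2, -4)), 2) = Pow(-161812, 2) = 26183123344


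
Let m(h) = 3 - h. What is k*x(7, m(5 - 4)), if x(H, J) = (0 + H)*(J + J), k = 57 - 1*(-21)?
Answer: 2184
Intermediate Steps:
k = 78 (k = 57 + 21 = 78)
x(H, J) = 2*H*J (x(H, J) = H*(2*J) = 2*H*J)
k*x(7, m(5 - 4)) = 78*(2*7*(3 - (5 - 4))) = 78*(2*7*(3 - 1*1)) = 78*(2*7*(3 - 1)) = 78*(2*7*2) = 78*28 = 2184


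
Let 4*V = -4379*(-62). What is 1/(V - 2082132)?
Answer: -2/4028515 ≈ -4.9646e-7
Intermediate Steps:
V = 135749/2 (V = (-4379*(-62))/4 = (¼)*271498 = 135749/2 ≈ 67875.)
1/(V - 2082132) = 1/(135749/2 - 2082132) = 1/(-4028515/2) = -2/4028515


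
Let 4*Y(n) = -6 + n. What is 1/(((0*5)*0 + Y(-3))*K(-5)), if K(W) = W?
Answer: 4/45 ≈ 0.088889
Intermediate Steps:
Y(n) = -3/2 + n/4 (Y(n) = (-6 + n)/4 = -3/2 + n/4)
1/(((0*5)*0 + Y(-3))*K(-5)) = 1/(((0*5)*0 + (-3/2 + (1/4)*(-3)))*(-5)) = 1/((0*0 + (-3/2 - 3/4))*(-5)) = 1/((0 - 9/4)*(-5)) = 1/(-9/4*(-5)) = 1/(45/4) = 4/45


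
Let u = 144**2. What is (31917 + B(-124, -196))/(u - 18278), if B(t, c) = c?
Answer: 31721/2458 ≈ 12.905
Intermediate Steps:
u = 20736
(31917 + B(-124, -196))/(u - 18278) = (31917 - 196)/(20736 - 18278) = 31721/2458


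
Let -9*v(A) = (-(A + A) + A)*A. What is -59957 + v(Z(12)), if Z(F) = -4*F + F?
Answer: -59813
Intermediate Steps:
Z(F) = -3*F
v(A) = A**2/9 (v(A) = -(-(A + A) + A)*A/9 = -(-2*A + A)*A/9 = -(-A)*A/9 = -(-1)*A**2/9 = A**2/9)
-59957 + v(Z(12)) = -59957 + (-3*12)**2/9 = -59957 + (1/9)*(-36)**2 = -59957 + (1/9)*1296 = -59957 + 144 = -59813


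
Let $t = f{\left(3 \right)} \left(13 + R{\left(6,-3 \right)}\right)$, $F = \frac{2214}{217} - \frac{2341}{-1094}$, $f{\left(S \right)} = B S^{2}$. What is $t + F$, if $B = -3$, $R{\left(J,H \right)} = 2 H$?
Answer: $- \frac{41938109}{237398} \approx -176.66$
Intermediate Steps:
$f{\left(S \right)} = - 3 S^{2}$
$F = \frac{2930113}{237398}$ ($F = 2214 \cdot \frac{1}{217} - - \frac{2341}{1094} = \frac{2214}{217} + \frac{2341}{1094} = \frac{2930113}{237398} \approx 12.343$)
$t = -189$ ($t = - 3 \cdot 3^{2} \left(13 + 2 \left(-3\right)\right) = \left(-3\right) 9 \left(13 - 6\right) = \left(-27\right) 7 = -189$)
$t + F = -189 + \frac{2930113}{237398} = - \frac{41938109}{237398}$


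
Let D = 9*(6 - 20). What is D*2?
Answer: -252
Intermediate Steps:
D = -126 (D = 9*(-14) = -126)
D*2 = -126*2 = -252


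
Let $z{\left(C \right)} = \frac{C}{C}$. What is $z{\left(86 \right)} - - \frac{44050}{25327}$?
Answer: $\frac{69377}{25327} \approx 2.7393$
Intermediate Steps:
$z{\left(C \right)} = 1$
$z{\left(86 \right)} - - \frac{44050}{25327} = 1 - - \frac{44050}{25327} = 1 + \frac{44050}{25327} = \frac{69377}{25327}$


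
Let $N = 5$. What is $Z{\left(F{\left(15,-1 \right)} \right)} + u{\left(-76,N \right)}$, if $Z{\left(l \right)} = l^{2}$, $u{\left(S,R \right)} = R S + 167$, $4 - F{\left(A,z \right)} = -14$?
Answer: $111$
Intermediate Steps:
$F{\left(A,z \right)} = 18$ ($F{\left(A,z \right)} = 4 - -14 = 4 + 14 = 18$)
$u{\left(S,R \right)} = 167 + R S$
$Z{\left(F{\left(15,-1 \right)} \right)} + u{\left(-76,N \right)} = 18^{2} + \left(167 + 5 \left(-76\right)\right) = 324 + \left(167 - 380\right) = 324 - 213 = 111$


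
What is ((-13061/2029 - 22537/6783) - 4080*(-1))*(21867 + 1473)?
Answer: 435816338462720/4587569 ≈ 9.4999e+7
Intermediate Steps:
((-13061/2029 - 22537/6783) - 4080*(-1))*(21867 + 1473) = ((-13061*1/2029 - 22537*1/6783) + 4080)*23340 = ((-13061/2029 - 22537/6783) + 4080)*23340 = (-134320336/13762707 + 4080)*23340 = (56017524224/13762707)*23340 = 435816338462720/4587569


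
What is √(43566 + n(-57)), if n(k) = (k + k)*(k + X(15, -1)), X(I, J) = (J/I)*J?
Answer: √1251410/5 ≈ 223.73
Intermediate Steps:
X(I, J) = J²/I
n(k) = 2*k*(1/15 + k) (n(k) = (k + k)*(k + (-1)²/15) = (2*k)*(k + (1/15)*1) = (2*k)*(k + 1/15) = (2*k)*(1/15 + k) = 2*k*(1/15 + k))
√(43566 + n(-57)) = √(43566 + (2/15)*(-57)*(1 + 15*(-57))) = √(43566 + (2/15)*(-57)*(1 - 855)) = √(43566 + (2/15)*(-57)*(-854)) = √(43566 + 32452/5) = √(250282/5) = √1251410/5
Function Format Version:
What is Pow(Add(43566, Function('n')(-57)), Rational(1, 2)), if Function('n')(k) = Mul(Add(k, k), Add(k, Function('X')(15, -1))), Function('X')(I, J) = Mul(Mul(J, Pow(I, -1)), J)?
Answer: Mul(Rational(1, 5), Pow(1251410, Rational(1, 2))) ≈ 223.73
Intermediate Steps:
Function('X')(I, J) = Mul(Pow(I, -1), Pow(J, 2))
Function('n')(k) = Mul(2, k, Add(Rational(1, 15), k)) (Function('n')(k) = Mul(Add(k, k), Add(k, Mul(Pow(15, -1), Pow(-1, 2)))) = Mul(Mul(2, k), Add(k, Mul(Rational(1, 15), 1))) = Mul(Mul(2, k), Add(k, Rational(1, 15))) = Mul(Mul(2, k), Add(Rational(1, 15), k)) = Mul(2, k, Add(Rational(1, 15), k)))
Pow(Add(43566, Function('n')(-57)), Rational(1, 2)) = Pow(Add(43566, Mul(Rational(2, 15), -57, Add(1, Mul(15, -57)))), Rational(1, 2)) = Pow(Add(43566, Mul(Rational(2, 15), -57, Add(1, -855))), Rational(1, 2)) = Pow(Add(43566, Mul(Rational(2, 15), -57, -854)), Rational(1, 2)) = Pow(Add(43566, Rational(32452, 5)), Rational(1, 2)) = Pow(Rational(250282, 5), Rational(1, 2)) = Mul(Rational(1, 5), Pow(1251410, Rational(1, 2)))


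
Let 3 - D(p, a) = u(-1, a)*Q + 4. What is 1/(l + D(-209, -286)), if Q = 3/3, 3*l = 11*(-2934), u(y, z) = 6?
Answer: -1/10765 ≈ -9.2894e-5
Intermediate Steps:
l = -10758 (l = (11*(-2934))/3 = (1/3)*(-32274) = -10758)
Q = 1 (Q = 3*(1/3) = 1)
D(p, a) = -7 (D(p, a) = 3 - (6*1 + 4) = 3 - (6 + 4) = 3 - 1*10 = 3 - 10 = -7)
1/(l + D(-209, -286)) = 1/(-10758 - 7) = 1/(-10765) = -1/10765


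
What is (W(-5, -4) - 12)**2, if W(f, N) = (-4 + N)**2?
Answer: 2704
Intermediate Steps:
(W(-5, -4) - 12)**2 = ((-4 - 4)**2 - 12)**2 = ((-8)**2 - 12)**2 = (64 - 12)**2 = 52**2 = 2704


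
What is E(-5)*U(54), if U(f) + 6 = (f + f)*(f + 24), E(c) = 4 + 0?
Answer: 33672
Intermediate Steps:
E(c) = 4
U(f) = -6 + 2*f*(24 + f) (U(f) = -6 + (f + f)*(f + 24) = -6 + (2*f)*(24 + f) = -6 + 2*f*(24 + f))
E(-5)*U(54) = 4*(-6 + 2*54**2 + 48*54) = 4*(-6 + 2*2916 + 2592) = 4*(-6 + 5832 + 2592) = 4*8418 = 33672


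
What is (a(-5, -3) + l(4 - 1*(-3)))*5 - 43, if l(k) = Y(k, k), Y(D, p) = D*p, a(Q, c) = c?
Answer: 187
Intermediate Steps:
l(k) = k² (l(k) = k*k = k²)
(a(-5, -3) + l(4 - 1*(-3)))*5 - 43 = (-3 + (4 - 1*(-3))²)*5 - 43 = (-3 + (4 + 3)²)*5 - 43 = (-3 + 7²)*5 - 43 = (-3 + 49)*5 - 43 = 46*5 - 43 = 230 - 43 = 187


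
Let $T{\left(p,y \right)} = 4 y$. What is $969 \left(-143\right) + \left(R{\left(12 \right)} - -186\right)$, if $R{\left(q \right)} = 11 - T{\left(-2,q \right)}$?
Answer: $-138418$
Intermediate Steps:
$R{\left(q \right)} = 11 - 4 q$
$969 \left(-143\right) + \left(R{\left(12 \right)} - -186\right) = 969 \left(-143\right) + \left(\left(11 - 48\right) - -186\right) = -138567 + \left(\left(11 - 48\right) + 186\right) = -138567 + \left(-37 + 186\right) = -138567 + 149 = -138418$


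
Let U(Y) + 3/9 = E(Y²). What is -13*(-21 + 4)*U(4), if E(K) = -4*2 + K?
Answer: 5083/3 ≈ 1694.3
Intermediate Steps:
E(K) = -8 + K
U(Y) = -25/3 + Y² (U(Y) = -⅓ + (-8 + Y²) = -25/3 + Y²)
-13*(-21 + 4)*U(4) = -13*(-21 + 4)*(-25/3 + 4²) = -(-221)*(-25/3 + 16) = -(-221)*23/3 = -13*(-391/3) = 5083/3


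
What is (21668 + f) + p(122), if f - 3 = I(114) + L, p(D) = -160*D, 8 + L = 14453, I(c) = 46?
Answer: 16642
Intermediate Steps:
L = 14445 (L = -8 + 14453 = 14445)
f = 14494 (f = 3 + (46 + 14445) = 3 + 14491 = 14494)
(21668 + f) + p(122) = (21668 + 14494) - 160*122 = 36162 - 19520 = 16642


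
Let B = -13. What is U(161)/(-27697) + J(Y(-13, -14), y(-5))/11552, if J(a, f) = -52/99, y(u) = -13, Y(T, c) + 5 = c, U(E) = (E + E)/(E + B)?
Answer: -36338173/292999472568 ≈ -0.00012402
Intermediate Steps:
U(E) = 2*E/(-13 + E) (U(E) = (E + E)/(E - 13) = (2*E)/(-13 + E) = 2*E/(-13 + E))
Y(T, c) = -5 + c
J(a, f) = -52/99 (J(a, f) = -52*1/99 = -52/99)
U(161)/(-27697) + J(Y(-13, -14), y(-5))/11552 = (2*161/(-13 + 161))/(-27697) - 52/99/11552 = (2*161/148)*(-1/27697) - 52/99*1/11552 = (2*161*(1/148))*(-1/27697) - 13/285912 = (161/74)*(-1/27697) - 13/285912 = -161/2049578 - 13/285912 = -36338173/292999472568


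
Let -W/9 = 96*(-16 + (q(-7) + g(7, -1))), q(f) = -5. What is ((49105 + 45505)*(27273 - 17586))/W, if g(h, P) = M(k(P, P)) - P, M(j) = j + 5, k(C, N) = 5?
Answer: 30549569/288 ≈ 1.0607e+5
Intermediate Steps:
M(j) = 5 + j
g(h, P) = 10 - P (g(h, P) = (5 + 5) - P = 10 - P)
W = 8640 (W = -864*(-16 + (-5 + (10 - 1*(-1)))) = -864*(-16 + (-5 + (10 + 1))) = -864*(-16 + (-5 + 11)) = -864*(-16 + 6) = -864*(-10) = -9*(-960) = 8640)
((49105 + 45505)*(27273 - 17586))/W = ((49105 + 45505)*(27273 - 17586))/8640 = (94610*9687)*(1/8640) = 916487070*(1/8640) = 30549569/288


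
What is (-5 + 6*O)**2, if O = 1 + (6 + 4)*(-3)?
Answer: 32041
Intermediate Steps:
O = -29 (O = 1 + 10*(-3) = 1 - 30 = -29)
(-5 + 6*O)**2 = (-5 + 6*(-29))**2 = (-5 - 174)**2 = (-179)**2 = 32041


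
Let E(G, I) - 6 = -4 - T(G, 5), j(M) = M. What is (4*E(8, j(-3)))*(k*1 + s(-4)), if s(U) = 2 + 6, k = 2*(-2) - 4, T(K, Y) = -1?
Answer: 0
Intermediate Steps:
k = -8 (k = -4 - 4 = -8)
E(G, I) = 3 (E(G, I) = 6 + (-4 - 1*(-1)) = 6 + (-4 + 1) = 6 - 3 = 3)
s(U) = 8
(4*E(8, j(-3)))*(k*1 + s(-4)) = (4*3)*(-8*1 + 8) = 12*(-8 + 8) = 12*0 = 0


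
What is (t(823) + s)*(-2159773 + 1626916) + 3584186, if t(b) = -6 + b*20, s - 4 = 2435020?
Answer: -1306283628460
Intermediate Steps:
s = 2435024 (s = 4 + 2435020 = 2435024)
t(b) = -6 + 20*b
(t(823) + s)*(-2159773 + 1626916) + 3584186 = ((-6 + 20*823) + 2435024)*(-2159773 + 1626916) + 3584186 = ((-6 + 16460) + 2435024)*(-532857) + 3584186 = (16454 + 2435024)*(-532857) + 3584186 = 2451478*(-532857) + 3584186 = -1306287212646 + 3584186 = -1306283628460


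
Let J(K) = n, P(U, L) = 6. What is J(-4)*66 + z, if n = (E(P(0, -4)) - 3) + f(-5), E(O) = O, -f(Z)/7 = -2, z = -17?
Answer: 1105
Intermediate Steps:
f(Z) = 14 (f(Z) = -7*(-2) = 14)
n = 17 (n = (6 - 3) + 14 = 3 + 14 = 17)
J(K) = 17
J(-4)*66 + z = 17*66 - 17 = 1122 - 17 = 1105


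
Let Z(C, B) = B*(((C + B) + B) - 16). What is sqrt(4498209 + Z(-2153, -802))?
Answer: sqrt(7524155) ≈ 2743.0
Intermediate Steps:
Z(C, B) = B*(-16 + C + 2*B) (Z(C, B) = B*(((B + C) + B) - 16) = B*((C + 2*B) - 16) = B*(-16 + C + 2*B))
sqrt(4498209 + Z(-2153, -802)) = sqrt(4498209 - 802*(-16 - 2153 + 2*(-802))) = sqrt(4498209 - 802*(-16 - 2153 - 1604)) = sqrt(4498209 - 802*(-3773)) = sqrt(4498209 + 3025946) = sqrt(7524155)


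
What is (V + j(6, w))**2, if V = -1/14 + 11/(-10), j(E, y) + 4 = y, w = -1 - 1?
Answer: 63001/1225 ≈ 51.429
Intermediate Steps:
w = -2
j(E, y) = -4 + y
V = -41/35 (V = -1*1/14 + 11*(-1/10) = -1/14 - 11/10 = -41/35 ≈ -1.1714)
(V + j(6, w))**2 = (-41/35 + (-4 - 2))**2 = (-41/35 - 6)**2 = (-251/35)**2 = 63001/1225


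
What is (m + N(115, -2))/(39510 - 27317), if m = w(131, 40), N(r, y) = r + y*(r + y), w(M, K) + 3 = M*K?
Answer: 5126/12193 ≈ 0.42041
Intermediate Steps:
w(M, K) = -3 + K*M (w(M, K) = -3 + M*K = -3 + K*M)
m = 5237 (m = -3 + 40*131 = -3 + 5240 = 5237)
(m + N(115, -2))/(39510 - 27317) = (5237 + (115 + (-2)² + 115*(-2)))/(39510 - 27317) = (5237 + (115 + 4 - 230))/12193 = (5237 - 111)*(1/12193) = 5126*(1/12193) = 5126/12193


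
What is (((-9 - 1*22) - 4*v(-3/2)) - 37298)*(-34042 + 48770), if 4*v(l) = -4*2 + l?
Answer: -549641596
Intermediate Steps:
v(l) = -2 + l/4 (v(l) = (-4*2 + l)/4 = (-8 + l)/4 = -2 + l/4)
(((-9 - 1*22) - 4*v(-3/2)) - 37298)*(-34042 + 48770) = (((-9 - 1*22) - 4*(-2 + (-3/2)/4)) - 37298)*(-34042 + 48770) = (((-9 - 22) - 4*(-2 + (-3*½)/4)) - 37298)*14728 = ((-31 - 4*(-2 + (¼)*(-3/2))) - 37298)*14728 = ((-31 - 4*(-2 - 3/8)) - 37298)*14728 = ((-31 - 4*(-19/8)) - 37298)*14728 = ((-31 + 19/2) - 37298)*14728 = (-43/2 - 37298)*14728 = -74639/2*14728 = -549641596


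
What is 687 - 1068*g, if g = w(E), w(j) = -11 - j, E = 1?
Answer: 13503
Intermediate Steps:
g = -12 (g = -11 - 1*1 = -11 - 1 = -12)
687 - 1068*g = 687 - 1068*(-12) = 687 + 12816 = 13503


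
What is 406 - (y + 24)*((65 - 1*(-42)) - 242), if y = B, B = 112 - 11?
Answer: 17281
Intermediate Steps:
B = 101
y = 101
406 - (y + 24)*((65 - 1*(-42)) - 242) = 406 - (101 + 24)*((65 - 1*(-42)) - 242) = 406 - 125*((65 + 42) - 242) = 406 - 125*(107 - 242) = 406 - 125*(-135) = 406 - 1*(-16875) = 406 + 16875 = 17281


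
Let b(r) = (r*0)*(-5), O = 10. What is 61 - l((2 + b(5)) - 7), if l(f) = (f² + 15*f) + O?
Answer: 101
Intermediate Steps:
b(r) = 0 (b(r) = 0*(-5) = 0)
l(f) = 10 + f² + 15*f (l(f) = (f² + 15*f) + 10 = 10 + f² + 15*f)
61 - l((2 + b(5)) - 7) = 61 - (10 + ((2 + 0) - 7)² + 15*((2 + 0) - 7)) = 61 - (10 + (2 - 7)² + 15*(2 - 7)) = 61 - (10 + (-5)² + 15*(-5)) = 61 - (10 + 25 - 75) = 61 - 1*(-40) = 61 + 40 = 101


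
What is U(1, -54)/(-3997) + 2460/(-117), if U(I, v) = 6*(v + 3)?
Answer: -3265606/155883 ≈ -20.949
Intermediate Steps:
U(I, v) = 18 + 6*v (U(I, v) = 6*(3 + v) = 18 + 6*v)
U(1, -54)/(-3997) + 2460/(-117) = (18 + 6*(-54))/(-3997) + 2460/(-117) = (18 - 324)*(-1/3997) + 2460*(-1/117) = -306*(-1/3997) - 820/39 = 306/3997 - 820/39 = -3265606/155883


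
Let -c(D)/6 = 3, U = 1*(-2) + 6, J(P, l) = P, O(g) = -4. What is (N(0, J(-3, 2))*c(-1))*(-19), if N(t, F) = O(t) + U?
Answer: 0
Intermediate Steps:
U = 4 (U = -2 + 6 = 4)
c(D) = -18 (c(D) = -6*3 = -18)
N(t, F) = 0 (N(t, F) = -4 + 4 = 0)
(N(0, J(-3, 2))*c(-1))*(-19) = (0*(-18))*(-19) = 0*(-19) = 0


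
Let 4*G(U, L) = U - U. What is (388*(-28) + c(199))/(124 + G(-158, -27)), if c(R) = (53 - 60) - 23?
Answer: -5447/62 ≈ -87.855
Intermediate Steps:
G(U, L) = 0 (G(U, L) = (U - U)/4 = (1/4)*0 = 0)
c(R) = -30 (c(R) = -7 - 23 = -30)
(388*(-28) + c(199))/(124 + G(-158, -27)) = (388*(-28) - 30)/(124 + 0) = (-10864 - 30)/124 = -10894*1/124 = -5447/62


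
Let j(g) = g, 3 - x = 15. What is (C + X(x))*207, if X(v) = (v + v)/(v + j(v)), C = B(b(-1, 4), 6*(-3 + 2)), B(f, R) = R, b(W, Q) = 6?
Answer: -1035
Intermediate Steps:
x = -12 (x = 3 - 1*15 = 3 - 15 = -12)
C = -6 (C = 6*(-3 + 2) = 6*(-1) = -6)
X(v) = 1 (X(v) = (v + v)/(v + v) = (2*v)/((2*v)) = (2*v)*(1/(2*v)) = 1)
(C + X(x))*207 = (-6 + 1)*207 = -5*207 = -1035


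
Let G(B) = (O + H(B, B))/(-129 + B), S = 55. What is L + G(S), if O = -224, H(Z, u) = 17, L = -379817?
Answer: -28106251/74 ≈ -3.7981e+5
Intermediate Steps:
G(B) = -207/(-129 + B) (G(B) = (-224 + 17)/(-129 + B) = -207/(-129 + B))
L + G(S) = -379817 - 207/(-129 + 55) = -379817 - 207/(-74) = -379817 - 207*(-1/74) = -379817 + 207/74 = -28106251/74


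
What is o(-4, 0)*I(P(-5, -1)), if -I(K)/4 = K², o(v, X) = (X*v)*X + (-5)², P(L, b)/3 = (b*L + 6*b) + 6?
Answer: -22500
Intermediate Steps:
P(L, b) = 18 + 18*b + 3*L*b (P(L, b) = 3*((b*L + 6*b) + 6) = 3*((L*b + 6*b) + 6) = 3*((6*b + L*b) + 6) = 3*(6 + 6*b + L*b) = 18 + 18*b + 3*L*b)
o(v, X) = 25 + v*X² (o(v, X) = v*X² + 25 = 25 + v*X²)
I(K) = -4*K²
o(-4, 0)*I(P(-5, -1)) = (25 - 4*0²)*(-4*(18 + 18*(-1) + 3*(-5)*(-1))²) = (25 - 4*0)*(-4*(18 - 18 + 15)²) = (25 + 0)*(-4*15²) = 25*(-4*225) = 25*(-900) = -22500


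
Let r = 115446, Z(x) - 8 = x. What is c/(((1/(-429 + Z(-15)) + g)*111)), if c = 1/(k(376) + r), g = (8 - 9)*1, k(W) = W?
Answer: -218/2809088877 ≈ -7.7605e-8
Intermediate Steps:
Z(x) = 8 + x
g = -1 (g = -1*1 = -1)
c = 1/115822 (c = 1/(376 + 115446) = 1/115822 ≈ 8.6339e-6)
c/(((1/(-429 + Z(-15)) + g)*111)) = 1/(115822*(((1/(-429 + (8 - 15)) - 1)*111))) = 1/(115822*(((1/(-429 - 7) - 1)*111))) = 1/(115822*(((1/(-436) - 1)*111))) = 1/(115822*(((-1/436 - 1)*111))) = 1/(115822*((-437/436*111))) = 1/(115822*(-48507/436)) = (1/115822)*(-436/48507) = -218/2809088877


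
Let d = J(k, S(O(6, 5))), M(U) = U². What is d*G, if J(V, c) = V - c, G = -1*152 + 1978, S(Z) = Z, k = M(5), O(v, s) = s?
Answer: 36520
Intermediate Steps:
k = 25 (k = 5² = 25)
G = 1826 (G = -152 + 1978 = 1826)
d = 20 (d = 25 - 1*5 = 25 - 5 = 20)
d*G = 20*1826 = 36520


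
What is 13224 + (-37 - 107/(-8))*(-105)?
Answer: 125637/8 ≈ 15705.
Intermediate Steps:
13224 + (-37 - 107/(-8))*(-105) = 13224 + (-37 - 107*(-⅛))*(-105) = 13224 + (-37 + 107/8)*(-105) = 13224 - 189/8*(-105) = 13224 + 19845/8 = 125637/8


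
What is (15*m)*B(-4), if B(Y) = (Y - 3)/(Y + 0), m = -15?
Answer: -1575/4 ≈ -393.75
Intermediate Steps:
B(Y) = (-3 + Y)/Y
(15*m)*B(-4) = (15*(-15))*((-3 - 4)/(-4)) = -(-225)*(-7)/4 = -225*7/4 = -1575/4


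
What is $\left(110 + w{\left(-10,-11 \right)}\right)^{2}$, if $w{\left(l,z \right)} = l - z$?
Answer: $12321$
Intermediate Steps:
$\left(110 + w{\left(-10,-11 \right)}\right)^{2} = \left(110 - -1\right)^{2} = \left(110 + \left(-10 + 11\right)\right)^{2} = \left(110 + 1\right)^{2} = 111^{2} = 12321$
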